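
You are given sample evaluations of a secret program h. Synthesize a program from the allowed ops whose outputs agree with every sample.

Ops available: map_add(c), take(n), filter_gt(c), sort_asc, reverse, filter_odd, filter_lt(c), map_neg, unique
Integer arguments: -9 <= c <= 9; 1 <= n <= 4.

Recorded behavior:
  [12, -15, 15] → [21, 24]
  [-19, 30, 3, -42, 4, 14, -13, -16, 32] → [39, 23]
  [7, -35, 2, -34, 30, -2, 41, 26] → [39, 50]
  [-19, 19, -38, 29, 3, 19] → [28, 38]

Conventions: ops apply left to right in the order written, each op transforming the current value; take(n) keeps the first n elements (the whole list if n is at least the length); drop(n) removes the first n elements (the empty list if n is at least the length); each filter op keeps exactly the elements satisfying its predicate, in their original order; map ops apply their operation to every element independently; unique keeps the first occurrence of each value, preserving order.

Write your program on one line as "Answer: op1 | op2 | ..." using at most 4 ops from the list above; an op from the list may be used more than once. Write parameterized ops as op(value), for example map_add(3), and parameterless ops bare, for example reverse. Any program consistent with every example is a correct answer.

filter_gt(9) | unique | take(2) | map_add(9)

Check, running the answer program on each example:
  [12, -15, 15] -> [12, 15] -> [12, 15] -> [12, 15] -> [21, 24]
  [-19, 30, 3, -42, 4, 14, -13, -16, 32] -> [30, 14, 32] -> [30, 14, 32] -> [30, 14] -> [39, 23]
  [7, -35, 2, -34, 30, -2, 41, 26] -> [30, 41, 26] -> [30, 41, 26] -> [30, 41] -> [39, 50]
  [-19, 19, -38, 29, 3, 19] -> [19, 29, 19] -> [19, 29] -> [19, 29] -> [28, 38]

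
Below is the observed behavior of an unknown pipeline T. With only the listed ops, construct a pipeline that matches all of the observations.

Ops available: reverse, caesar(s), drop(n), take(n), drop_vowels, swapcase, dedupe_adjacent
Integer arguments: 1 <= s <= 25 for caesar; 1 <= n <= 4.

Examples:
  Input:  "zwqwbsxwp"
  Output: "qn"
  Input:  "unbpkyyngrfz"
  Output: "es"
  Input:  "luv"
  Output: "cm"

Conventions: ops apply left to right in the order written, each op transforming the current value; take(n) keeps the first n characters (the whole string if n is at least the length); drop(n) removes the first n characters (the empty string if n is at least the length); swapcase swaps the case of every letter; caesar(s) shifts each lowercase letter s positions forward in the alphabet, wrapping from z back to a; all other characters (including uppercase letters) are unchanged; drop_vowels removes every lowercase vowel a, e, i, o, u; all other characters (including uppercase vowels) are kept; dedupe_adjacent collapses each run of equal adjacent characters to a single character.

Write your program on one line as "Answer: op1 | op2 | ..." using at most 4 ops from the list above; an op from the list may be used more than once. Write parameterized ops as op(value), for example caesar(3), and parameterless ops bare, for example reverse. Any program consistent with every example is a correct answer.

dedupe_adjacent | drop_vowels | caesar(17) | take(2)

Check, running the answer program on each example:
  "zwqwbsxwp" -> "zwqwbsxwp" -> "zwqwbsxwp" -> "qnhnsjong" -> "qn"
  "unbpkyyngrfz" -> "unbpkyngrfz" -> "nbpkyngrfz" -> "esgbpexiwq" -> "es"
  "luv" -> "luv" -> "lv" -> "cm" -> "cm"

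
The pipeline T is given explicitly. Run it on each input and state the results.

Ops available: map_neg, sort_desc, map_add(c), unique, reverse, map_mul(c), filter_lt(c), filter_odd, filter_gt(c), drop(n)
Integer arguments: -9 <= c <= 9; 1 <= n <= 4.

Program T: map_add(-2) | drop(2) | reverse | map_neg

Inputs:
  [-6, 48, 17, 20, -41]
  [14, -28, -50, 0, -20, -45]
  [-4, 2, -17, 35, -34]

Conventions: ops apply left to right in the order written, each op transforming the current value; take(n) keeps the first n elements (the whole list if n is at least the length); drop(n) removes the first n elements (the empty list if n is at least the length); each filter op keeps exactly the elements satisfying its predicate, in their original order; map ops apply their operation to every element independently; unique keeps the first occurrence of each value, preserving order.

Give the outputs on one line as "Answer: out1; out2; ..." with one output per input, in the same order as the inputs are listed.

Execution, op by op:
  [-6, 48, 17, 20, -41] -> [-8, 46, 15, 18, -43] -> [15, 18, -43] -> [-43, 18, 15] -> [43, -18, -15]
  [14, -28, -50, 0, -20, -45] -> [12, -30, -52, -2, -22, -47] -> [-52, -2, -22, -47] -> [-47, -22, -2, -52] -> [47, 22, 2, 52]
  [-4, 2, -17, 35, -34] -> [-6, 0, -19, 33, -36] -> [-19, 33, -36] -> [-36, 33, -19] -> [36, -33, 19]

[43, -18, -15]; [47, 22, 2, 52]; [36, -33, 19]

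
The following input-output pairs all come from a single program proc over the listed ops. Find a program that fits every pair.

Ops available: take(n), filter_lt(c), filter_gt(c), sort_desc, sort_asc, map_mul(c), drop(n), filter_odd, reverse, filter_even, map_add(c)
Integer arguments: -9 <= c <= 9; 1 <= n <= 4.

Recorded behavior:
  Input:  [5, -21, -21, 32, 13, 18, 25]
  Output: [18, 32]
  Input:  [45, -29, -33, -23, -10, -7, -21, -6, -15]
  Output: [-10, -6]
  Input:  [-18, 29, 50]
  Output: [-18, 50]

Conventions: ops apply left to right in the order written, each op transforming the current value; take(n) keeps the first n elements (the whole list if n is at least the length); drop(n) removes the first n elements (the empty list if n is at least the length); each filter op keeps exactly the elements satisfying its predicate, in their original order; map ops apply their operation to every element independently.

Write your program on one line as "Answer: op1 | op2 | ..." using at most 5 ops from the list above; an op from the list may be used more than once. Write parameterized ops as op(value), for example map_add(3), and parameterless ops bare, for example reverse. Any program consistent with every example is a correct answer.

sort_asc | sort_desc | filter_even | reverse

Check, running the answer program on each example:
  [5, -21, -21, 32, 13, 18, 25] -> [-21, -21, 5, 13, 18, 25, 32] -> [32, 25, 18, 13, 5, -21, -21] -> [32, 18] -> [18, 32]
  [45, -29, -33, -23, -10, -7, -21, -6, -15] -> [-33, -29, -23, -21, -15, -10, -7, -6, 45] -> [45, -6, -7, -10, -15, -21, -23, -29, -33] -> [-6, -10] -> [-10, -6]
  [-18, 29, 50] -> [-18, 29, 50] -> [50, 29, -18] -> [50, -18] -> [-18, 50]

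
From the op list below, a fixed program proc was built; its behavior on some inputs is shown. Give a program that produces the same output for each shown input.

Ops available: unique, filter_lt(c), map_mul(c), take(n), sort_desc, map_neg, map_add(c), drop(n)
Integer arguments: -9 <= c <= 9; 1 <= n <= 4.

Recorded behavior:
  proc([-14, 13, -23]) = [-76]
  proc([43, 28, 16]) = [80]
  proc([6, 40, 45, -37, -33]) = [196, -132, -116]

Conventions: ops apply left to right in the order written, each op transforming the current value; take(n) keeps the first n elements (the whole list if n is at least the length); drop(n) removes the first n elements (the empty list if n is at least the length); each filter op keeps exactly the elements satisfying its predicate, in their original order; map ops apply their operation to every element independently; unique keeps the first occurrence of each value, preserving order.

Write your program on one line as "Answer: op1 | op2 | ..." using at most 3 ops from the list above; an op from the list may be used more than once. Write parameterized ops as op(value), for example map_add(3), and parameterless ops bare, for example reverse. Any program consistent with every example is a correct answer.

drop(2) | map_add(4) | map_mul(4)

Check, running the answer program on each example:
  [-14, 13, -23] -> [-23] -> [-19] -> [-76]
  [43, 28, 16] -> [16] -> [20] -> [80]
  [6, 40, 45, -37, -33] -> [45, -37, -33] -> [49, -33, -29] -> [196, -132, -116]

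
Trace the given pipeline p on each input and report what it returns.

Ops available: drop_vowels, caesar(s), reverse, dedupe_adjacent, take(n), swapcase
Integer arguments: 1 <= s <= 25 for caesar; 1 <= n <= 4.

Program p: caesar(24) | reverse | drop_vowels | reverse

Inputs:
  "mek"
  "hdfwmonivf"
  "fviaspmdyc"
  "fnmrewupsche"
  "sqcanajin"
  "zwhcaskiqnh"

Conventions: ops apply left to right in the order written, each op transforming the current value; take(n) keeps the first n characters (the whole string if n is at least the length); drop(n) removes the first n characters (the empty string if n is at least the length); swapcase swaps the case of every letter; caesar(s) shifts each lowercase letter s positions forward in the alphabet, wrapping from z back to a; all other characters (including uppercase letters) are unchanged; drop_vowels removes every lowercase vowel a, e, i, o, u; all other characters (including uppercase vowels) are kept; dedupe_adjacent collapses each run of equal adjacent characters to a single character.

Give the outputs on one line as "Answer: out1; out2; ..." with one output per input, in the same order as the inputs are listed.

"kc"; "fbdkmlgtd"; "dtgyqnkbw"; "dlkpcsnqfc"; "qylyhgl"; "xfyqglf"

Execution, op by op:
  "mek" -> "kci" -> "ick" -> "ck" -> "kc"
  "hdfwmonivf" -> "fbdukmlgtd" -> "dtglmkudbf" -> "dtglmkdbf" -> "fbdkmlgtd"
  "fviaspmdyc" -> "dtgyqnkbwa" -> "awbknqygtd" -> "wbknqygtd" -> "dtgyqnkbw"
  "fnmrewupsche" -> "dlkpcusnqafc" -> "cfaqnsucpkld" -> "cfqnscpkld" -> "dlkpcsnqfc"
  "sqcanajin" -> "qoaylyhgl" -> "lghylyaoq" -> "lghylyq" -> "qylyhgl"
  "zwhcaskiqnh" -> "xufayqigolf" -> "flogiqyafux" -> "flgqyfx" -> "xfyqglf"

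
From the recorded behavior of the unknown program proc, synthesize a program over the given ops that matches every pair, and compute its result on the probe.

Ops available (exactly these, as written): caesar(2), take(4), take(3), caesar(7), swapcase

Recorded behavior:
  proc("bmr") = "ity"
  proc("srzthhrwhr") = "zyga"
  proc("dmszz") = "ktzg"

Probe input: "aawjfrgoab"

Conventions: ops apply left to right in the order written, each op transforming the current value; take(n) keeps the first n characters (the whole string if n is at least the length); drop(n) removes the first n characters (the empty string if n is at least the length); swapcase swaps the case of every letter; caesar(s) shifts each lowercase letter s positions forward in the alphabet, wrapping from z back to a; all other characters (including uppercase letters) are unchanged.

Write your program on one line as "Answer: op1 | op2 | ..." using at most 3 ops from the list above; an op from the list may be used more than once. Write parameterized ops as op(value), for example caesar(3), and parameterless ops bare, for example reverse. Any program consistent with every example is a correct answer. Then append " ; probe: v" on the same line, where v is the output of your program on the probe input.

caesar(7) | take(4) ; probe: "hhdq"

Check, running the answer program on each example:
  "bmr" -> "ity" -> "ity"
  "srzthhrwhr" -> "zygaooydoy" -> "zyga"
  "dmszz" -> "ktzgg" -> "ktzg"
  probe: "aawjfrgoab" -> "hhdqmynvhi" -> "hhdq"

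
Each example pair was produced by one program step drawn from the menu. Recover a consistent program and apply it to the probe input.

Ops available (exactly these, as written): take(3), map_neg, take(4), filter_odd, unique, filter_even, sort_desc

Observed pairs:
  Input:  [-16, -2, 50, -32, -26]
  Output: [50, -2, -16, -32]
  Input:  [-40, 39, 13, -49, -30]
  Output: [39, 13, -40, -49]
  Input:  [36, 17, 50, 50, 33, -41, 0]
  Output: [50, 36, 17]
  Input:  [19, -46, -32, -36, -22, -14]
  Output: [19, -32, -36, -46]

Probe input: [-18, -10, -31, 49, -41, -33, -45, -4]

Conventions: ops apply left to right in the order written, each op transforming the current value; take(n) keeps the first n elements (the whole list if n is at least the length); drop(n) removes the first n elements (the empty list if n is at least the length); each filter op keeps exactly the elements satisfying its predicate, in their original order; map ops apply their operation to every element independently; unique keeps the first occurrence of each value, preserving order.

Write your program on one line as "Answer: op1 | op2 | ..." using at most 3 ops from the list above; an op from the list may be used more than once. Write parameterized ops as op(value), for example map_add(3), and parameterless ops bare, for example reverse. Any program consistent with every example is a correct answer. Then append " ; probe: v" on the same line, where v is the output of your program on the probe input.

take(4) | sort_desc | unique ; probe: [49, -10, -18, -31]

Check, running the answer program on each example:
  [-16, -2, 50, -32, -26] -> [-16, -2, 50, -32] -> [50, -2, -16, -32] -> [50, -2, -16, -32]
  [-40, 39, 13, -49, -30] -> [-40, 39, 13, -49] -> [39, 13, -40, -49] -> [39, 13, -40, -49]
  [36, 17, 50, 50, 33, -41, 0] -> [36, 17, 50, 50] -> [50, 50, 36, 17] -> [50, 36, 17]
  [19, -46, -32, -36, -22, -14] -> [19, -46, -32, -36] -> [19, -32, -36, -46] -> [19, -32, -36, -46]
  probe: [-18, -10, -31, 49, -41, -33, -45, -4] -> [-18, -10, -31, 49] -> [49, -10, -18, -31] -> [49, -10, -18, -31]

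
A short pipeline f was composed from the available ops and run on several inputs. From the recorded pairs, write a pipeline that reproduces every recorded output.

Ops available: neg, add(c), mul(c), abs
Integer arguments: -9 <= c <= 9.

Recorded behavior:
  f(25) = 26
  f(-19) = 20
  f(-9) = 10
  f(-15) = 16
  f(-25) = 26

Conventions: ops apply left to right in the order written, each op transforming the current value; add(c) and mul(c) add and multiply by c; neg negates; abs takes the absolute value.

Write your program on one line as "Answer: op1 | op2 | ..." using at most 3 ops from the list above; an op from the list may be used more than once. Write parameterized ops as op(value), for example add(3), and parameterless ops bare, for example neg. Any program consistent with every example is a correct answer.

neg | abs | add(1)

Check, running the answer program on each example:
  25 -> -25 -> 25 -> 26
  -19 -> 19 -> 19 -> 20
  -9 -> 9 -> 9 -> 10
  -15 -> 15 -> 15 -> 16
  -25 -> 25 -> 25 -> 26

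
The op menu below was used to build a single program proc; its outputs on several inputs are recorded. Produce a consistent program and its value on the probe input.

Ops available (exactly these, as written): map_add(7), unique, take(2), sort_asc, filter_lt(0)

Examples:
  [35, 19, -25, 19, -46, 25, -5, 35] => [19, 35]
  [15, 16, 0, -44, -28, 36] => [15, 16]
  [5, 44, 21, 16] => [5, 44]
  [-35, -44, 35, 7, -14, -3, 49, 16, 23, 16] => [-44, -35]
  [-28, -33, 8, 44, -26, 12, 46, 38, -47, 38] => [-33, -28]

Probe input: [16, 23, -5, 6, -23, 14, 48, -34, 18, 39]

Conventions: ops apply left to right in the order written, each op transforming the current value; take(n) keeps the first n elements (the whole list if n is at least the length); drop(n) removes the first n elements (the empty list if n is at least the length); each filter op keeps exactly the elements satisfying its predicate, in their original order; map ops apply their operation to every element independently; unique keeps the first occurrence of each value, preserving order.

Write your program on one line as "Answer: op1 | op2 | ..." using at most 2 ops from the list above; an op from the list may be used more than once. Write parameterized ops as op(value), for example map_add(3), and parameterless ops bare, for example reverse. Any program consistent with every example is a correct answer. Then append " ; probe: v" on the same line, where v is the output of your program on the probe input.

take(2) | sort_asc ; probe: [16, 23]

Check, running the answer program on each example:
  [35, 19, -25, 19, -46, 25, -5, 35] -> [35, 19] -> [19, 35]
  [15, 16, 0, -44, -28, 36] -> [15, 16] -> [15, 16]
  [5, 44, 21, 16] -> [5, 44] -> [5, 44]
  [-35, -44, 35, 7, -14, -3, 49, 16, 23, 16] -> [-35, -44] -> [-44, -35]
  [-28, -33, 8, 44, -26, 12, 46, 38, -47, 38] -> [-28, -33] -> [-33, -28]
  probe: [16, 23, -5, 6, -23, 14, 48, -34, 18, 39] -> [16, 23] -> [16, 23]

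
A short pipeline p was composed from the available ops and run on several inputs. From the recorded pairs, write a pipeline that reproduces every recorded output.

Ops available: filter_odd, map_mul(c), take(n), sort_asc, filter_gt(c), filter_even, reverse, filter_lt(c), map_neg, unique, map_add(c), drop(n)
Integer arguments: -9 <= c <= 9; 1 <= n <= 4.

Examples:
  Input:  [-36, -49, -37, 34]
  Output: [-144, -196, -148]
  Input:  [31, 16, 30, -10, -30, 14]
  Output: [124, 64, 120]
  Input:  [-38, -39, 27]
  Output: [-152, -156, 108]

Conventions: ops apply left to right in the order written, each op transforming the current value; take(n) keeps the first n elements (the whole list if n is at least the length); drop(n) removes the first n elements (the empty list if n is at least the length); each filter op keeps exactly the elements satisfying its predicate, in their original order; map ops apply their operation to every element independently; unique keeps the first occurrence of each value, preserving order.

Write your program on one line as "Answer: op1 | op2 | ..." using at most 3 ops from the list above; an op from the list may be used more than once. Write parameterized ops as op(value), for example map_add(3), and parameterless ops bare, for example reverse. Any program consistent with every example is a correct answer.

take(3) | map_mul(4)

Check, running the answer program on each example:
  [-36, -49, -37, 34] -> [-36, -49, -37] -> [-144, -196, -148]
  [31, 16, 30, -10, -30, 14] -> [31, 16, 30] -> [124, 64, 120]
  [-38, -39, 27] -> [-38, -39, 27] -> [-152, -156, 108]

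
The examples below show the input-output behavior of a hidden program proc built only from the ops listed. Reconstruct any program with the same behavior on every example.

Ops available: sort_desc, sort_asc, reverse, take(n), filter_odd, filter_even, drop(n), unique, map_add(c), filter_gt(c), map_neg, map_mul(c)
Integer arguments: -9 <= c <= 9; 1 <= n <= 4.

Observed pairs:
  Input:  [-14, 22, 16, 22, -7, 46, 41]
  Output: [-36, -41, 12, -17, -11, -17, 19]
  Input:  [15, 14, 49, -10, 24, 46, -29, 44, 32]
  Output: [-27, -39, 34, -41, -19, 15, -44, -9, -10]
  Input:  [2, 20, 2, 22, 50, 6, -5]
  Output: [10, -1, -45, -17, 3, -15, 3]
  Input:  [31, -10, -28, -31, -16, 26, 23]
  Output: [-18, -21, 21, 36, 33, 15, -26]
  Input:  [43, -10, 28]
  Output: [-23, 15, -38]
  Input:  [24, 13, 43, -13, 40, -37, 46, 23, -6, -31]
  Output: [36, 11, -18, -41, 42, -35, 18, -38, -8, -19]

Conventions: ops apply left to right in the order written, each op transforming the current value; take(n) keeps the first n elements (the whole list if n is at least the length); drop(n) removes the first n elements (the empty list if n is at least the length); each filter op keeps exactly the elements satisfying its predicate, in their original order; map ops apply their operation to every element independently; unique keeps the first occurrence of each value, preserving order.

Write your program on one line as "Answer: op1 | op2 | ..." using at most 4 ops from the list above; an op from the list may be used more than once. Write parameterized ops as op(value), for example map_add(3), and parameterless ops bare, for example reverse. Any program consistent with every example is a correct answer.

map_add(-7) | reverse | map_neg | map_add(-2)

Check, running the answer program on each example:
  [-14, 22, 16, 22, -7, 46, 41] -> [-21, 15, 9, 15, -14, 39, 34] -> [34, 39, -14, 15, 9, 15, -21] -> [-34, -39, 14, -15, -9, -15, 21] -> [-36, -41, 12, -17, -11, -17, 19]
  [15, 14, 49, -10, 24, 46, -29, 44, 32] -> [8, 7, 42, -17, 17, 39, -36, 37, 25] -> [25, 37, -36, 39, 17, -17, 42, 7, 8] -> [-25, -37, 36, -39, -17, 17, -42, -7, -8] -> [-27, -39, 34, -41, -19, 15, -44, -9, -10]
  [2, 20, 2, 22, 50, 6, -5] -> [-5, 13, -5, 15, 43, -1, -12] -> [-12, -1, 43, 15, -5, 13, -5] -> [12, 1, -43, -15, 5, -13, 5] -> [10, -1, -45, -17, 3, -15, 3]
  [31, -10, -28, -31, -16, 26, 23] -> [24, -17, -35, -38, -23, 19, 16] -> [16, 19, -23, -38, -35, -17, 24] -> [-16, -19, 23, 38, 35, 17, -24] -> [-18, -21, 21, 36, 33, 15, -26]
  [43, -10, 28] -> [36, -17, 21] -> [21, -17, 36] -> [-21, 17, -36] -> [-23, 15, -38]
  [24, 13, 43, -13, 40, -37, 46, 23, -6, -31] -> [17, 6, 36, -20, 33, -44, 39, 16, -13, -38] -> [-38, -13, 16, 39, -44, 33, -20, 36, 6, 17] -> [38, 13, -16, -39, 44, -33, 20, -36, -6, -17] -> [36, 11, -18, -41, 42, -35, 18, -38, -8, -19]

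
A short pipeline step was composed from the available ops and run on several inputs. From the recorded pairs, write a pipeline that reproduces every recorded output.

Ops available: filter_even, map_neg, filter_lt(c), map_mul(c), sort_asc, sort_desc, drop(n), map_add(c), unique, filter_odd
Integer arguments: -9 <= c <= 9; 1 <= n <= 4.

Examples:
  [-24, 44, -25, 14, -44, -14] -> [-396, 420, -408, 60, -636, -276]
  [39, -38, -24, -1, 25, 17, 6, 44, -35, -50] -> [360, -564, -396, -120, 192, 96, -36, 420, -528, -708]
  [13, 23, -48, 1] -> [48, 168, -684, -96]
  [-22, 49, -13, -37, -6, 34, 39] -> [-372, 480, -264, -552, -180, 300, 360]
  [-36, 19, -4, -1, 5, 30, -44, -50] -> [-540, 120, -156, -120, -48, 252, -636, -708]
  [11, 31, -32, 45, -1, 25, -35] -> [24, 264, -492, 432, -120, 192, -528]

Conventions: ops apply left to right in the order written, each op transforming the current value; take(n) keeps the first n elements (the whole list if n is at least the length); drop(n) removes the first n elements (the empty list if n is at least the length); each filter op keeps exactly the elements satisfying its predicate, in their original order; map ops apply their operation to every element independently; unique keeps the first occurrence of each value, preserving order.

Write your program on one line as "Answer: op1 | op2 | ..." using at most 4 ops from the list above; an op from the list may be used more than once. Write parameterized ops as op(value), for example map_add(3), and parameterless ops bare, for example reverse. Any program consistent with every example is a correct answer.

map_add(-9) | map_mul(-2) | map_neg | map_mul(6)

Check, running the answer program on each example:
  [-24, 44, -25, 14, -44, -14] -> [-33, 35, -34, 5, -53, -23] -> [66, -70, 68, -10, 106, 46] -> [-66, 70, -68, 10, -106, -46] -> [-396, 420, -408, 60, -636, -276]
  [39, -38, -24, -1, 25, 17, 6, 44, -35, -50] -> [30, -47, -33, -10, 16, 8, -3, 35, -44, -59] -> [-60, 94, 66, 20, -32, -16, 6, -70, 88, 118] -> [60, -94, -66, -20, 32, 16, -6, 70, -88, -118] -> [360, -564, -396, -120, 192, 96, -36, 420, -528, -708]
  [13, 23, -48, 1] -> [4, 14, -57, -8] -> [-8, -28, 114, 16] -> [8, 28, -114, -16] -> [48, 168, -684, -96]
  [-22, 49, -13, -37, -6, 34, 39] -> [-31, 40, -22, -46, -15, 25, 30] -> [62, -80, 44, 92, 30, -50, -60] -> [-62, 80, -44, -92, -30, 50, 60] -> [-372, 480, -264, -552, -180, 300, 360]
  [-36, 19, -4, -1, 5, 30, -44, -50] -> [-45, 10, -13, -10, -4, 21, -53, -59] -> [90, -20, 26, 20, 8, -42, 106, 118] -> [-90, 20, -26, -20, -8, 42, -106, -118] -> [-540, 120, -156, -120, -48, 252, -636, -708]
  [11, 31, -32, 45, -1, 25, -35] -> [2, 22, -41, 36, -10, 16, -44] -> [-4, -44, 82, -72, 20, -32, 88] -> [4, 44, -82, 72, -20, 32, -88] -> [24, 264, -492, 432, -120, 192, -528]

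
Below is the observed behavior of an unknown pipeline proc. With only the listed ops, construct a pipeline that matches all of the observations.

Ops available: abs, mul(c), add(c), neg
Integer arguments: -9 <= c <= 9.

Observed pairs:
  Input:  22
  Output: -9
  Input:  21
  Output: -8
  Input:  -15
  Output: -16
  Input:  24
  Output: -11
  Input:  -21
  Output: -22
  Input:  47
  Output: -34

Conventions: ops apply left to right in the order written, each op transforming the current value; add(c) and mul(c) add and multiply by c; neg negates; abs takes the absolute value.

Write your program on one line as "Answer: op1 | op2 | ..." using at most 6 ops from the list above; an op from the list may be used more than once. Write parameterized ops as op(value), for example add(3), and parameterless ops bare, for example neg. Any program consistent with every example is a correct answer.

neg | add(3) | add(4) | abs | neg | add(6)

Check, running the answer program on each example:
  22 -> -22 -> -19 -> -15 -> 15 -> -15 -> -9
  21 -> -21 -> -18 -> -14 -> 14 -> -14 -> -8
  -15 -> 15 -> 18 -> 22 -> 22 -> -22 -> -16
  24 -> -24 -> -21 -> -17 -> 17 -> -17 -> -11
  -21 -> 21 -> 24 -> 28 -> 28 -> -28 -> -22
  47 -> -47 -> -44 -> -40 -> 40 -> -40 -> -34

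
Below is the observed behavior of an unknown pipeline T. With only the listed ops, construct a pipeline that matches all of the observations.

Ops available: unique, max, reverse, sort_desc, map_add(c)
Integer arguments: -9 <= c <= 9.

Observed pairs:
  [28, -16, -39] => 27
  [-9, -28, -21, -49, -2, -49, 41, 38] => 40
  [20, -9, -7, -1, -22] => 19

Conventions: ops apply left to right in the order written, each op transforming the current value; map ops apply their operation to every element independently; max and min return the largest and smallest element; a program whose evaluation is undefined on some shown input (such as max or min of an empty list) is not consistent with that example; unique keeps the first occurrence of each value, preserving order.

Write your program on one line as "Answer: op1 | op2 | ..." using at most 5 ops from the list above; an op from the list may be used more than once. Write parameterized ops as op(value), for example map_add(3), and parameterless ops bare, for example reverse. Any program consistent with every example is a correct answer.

unique | map_add(-1) | reverse | max

Check, running the answer program on each example:
  [28, -16, -39] -> [28, -16, -39] -> [27, -17, -40] -> [-40, -17, 27] -> 27
  [-9, -28, -21, -49, -2, -49, 41, 38] -> [-9, -28, -21, -49, -2, 41, 38] -> [-10, -29, -22, -50, -3, 40, 37] -> [37, 40, -3, -50, -22, -29, -10] -> 40
  [20, -9, -7, -1, -22] -> [20, -9, -7, -1, -22] -> [19, -10, -8, -2, -23] -> [-23, -2, -8, -10, 19] -> 19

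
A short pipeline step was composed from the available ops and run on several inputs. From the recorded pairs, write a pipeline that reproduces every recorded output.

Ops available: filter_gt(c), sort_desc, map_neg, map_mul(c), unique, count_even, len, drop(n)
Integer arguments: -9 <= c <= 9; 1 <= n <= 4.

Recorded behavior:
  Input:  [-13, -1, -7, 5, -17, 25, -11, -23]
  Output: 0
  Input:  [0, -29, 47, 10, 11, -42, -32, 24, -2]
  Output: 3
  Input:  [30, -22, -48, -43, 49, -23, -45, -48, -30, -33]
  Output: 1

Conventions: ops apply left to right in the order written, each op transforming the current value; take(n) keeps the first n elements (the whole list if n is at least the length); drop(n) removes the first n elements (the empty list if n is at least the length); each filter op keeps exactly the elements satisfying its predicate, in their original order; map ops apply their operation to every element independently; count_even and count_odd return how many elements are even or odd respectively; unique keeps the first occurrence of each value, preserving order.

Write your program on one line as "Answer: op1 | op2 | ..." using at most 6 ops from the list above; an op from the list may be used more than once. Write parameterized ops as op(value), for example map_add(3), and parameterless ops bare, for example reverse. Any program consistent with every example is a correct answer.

map_neg | unique | drop(2) | sort_desc | drop(2) | count_even

Check, running the answer program on each example:
  [-13, -1, -7, 5, -17, 25, -11, -23] -> [13, 1, 7, -5, 17, -25, 11, 23] -> [13, 1, 7, -5, 17, -25, 11, 23] -> [7, -5, 17, -25, 11, 23] -> [23, 17, 11, 7, -5, -25] -> [11, 7, -5, -25] -> 0
  [0, -29, 47, 10, 11, -42, -32, 24, -2] -> [0, 29, -47, -10, -11, 42, 32, -24, 2] -> [0, 29, -47, -10, -11, 42, 32, -24, 2] -> [-47, -10, -11, 42, 32, -24, 2] -> [42, 32, 2, -10, -11, -24, -47] -> [2, -10, -11, -24, -47] -> 3
  [30, -22, -48, -43, 49, -23, -45, -48, -30, -33] -> [-30, 22, 48, 43, -49, 23, 45, 48, 30, 33] -> [-30, 22, 48, 43, -49, 23, 45, 30, 33] -> [48, 43, -49, 23, 45, 30, 33] -> [48, 45, 43, 33, 30, 23, -49] -> [43, 33, 30, 23, -49] -> 1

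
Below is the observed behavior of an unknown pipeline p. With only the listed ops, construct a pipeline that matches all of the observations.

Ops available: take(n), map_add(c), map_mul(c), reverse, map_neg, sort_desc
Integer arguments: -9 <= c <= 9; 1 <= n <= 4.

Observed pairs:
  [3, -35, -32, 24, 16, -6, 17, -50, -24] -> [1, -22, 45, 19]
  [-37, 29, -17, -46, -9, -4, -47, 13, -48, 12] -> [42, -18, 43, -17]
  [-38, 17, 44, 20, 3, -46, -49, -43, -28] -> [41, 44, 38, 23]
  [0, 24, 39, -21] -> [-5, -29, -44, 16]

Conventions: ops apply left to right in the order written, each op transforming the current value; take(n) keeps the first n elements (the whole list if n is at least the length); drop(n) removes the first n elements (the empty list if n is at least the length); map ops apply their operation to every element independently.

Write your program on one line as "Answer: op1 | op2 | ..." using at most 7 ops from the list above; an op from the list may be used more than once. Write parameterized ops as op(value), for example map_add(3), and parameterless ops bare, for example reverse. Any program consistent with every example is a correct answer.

reverse | map_neg | map_add(-7) | take(4) | reverse | map_add(2)

Check, running the answer program on each example:
  [3, -35, -32, 24, 16, -6, 17, -50, -24] -> [-24, -50, 17, -6, 16, 24, -32, -35, 3] -> [24, 50, -17, 6, -16, -24, 32, 35, -3] -> [17, 43, -24, -1, -23, -31, 25, 28, -10] -> [17, 43, -24, -1] -> [-1, -24, 43, 17] -> [1, -22, 45, 19]
  [-37, 29, -17, -46, -9, -4, -47, 13, -48, 12] -> [12, -48, 13, -47, -4, -9, -46, -17, 29, -37] -> [-12, 48, -13, 47, 4, 9, 46, 17, -29, 37] -> [-19, 41, -20, 40, -3, 2, 39, 10, -36, 30] -> [-19, 41, -20, 40] -> [40, -20, 41, -19] -> [42, -18, 43, -17]
  [-38, 17, 44, 20, 3, -46, -49, -43, -28] -> [-28, -43, -49, -46, 3, 20, 44, 17, -38] -> [28, 43, 49, 46, -3, -20, -44, -17, 38] -> [21, 36, 42, 39, -10, -27, -51, -24, 31] -> [21, 36, 42, 39] -> [39, 42, 36, 21] -> [41, 44, 38, 23]
  [0, 24, 39, -21] -> [-21, 39, 24, 0] -> [21, -39, -24, 0] -> [14, -46, -31, -7] -> [14, -46, -31, -7] -> [-7, -31, -46, 14] -> [-5, -29, -44, 16]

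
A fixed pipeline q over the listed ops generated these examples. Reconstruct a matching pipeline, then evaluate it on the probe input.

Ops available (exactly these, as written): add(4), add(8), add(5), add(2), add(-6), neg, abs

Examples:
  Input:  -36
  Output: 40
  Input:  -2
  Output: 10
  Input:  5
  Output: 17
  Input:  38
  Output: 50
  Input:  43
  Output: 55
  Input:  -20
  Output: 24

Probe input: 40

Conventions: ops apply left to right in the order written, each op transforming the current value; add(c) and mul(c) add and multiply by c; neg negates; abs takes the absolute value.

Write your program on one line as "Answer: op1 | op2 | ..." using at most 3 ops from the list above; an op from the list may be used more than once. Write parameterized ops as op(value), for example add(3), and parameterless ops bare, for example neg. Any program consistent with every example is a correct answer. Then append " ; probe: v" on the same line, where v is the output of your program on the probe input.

add(4) | abs | add(8) ; probe: 52

Check, running the answer program on each example:
  -36 -> -32 -> 32 -> 40
  -2 -> 2 -> 2 -> 10
  5 -> 9 -> 9 -> 17
  38 -> 42 -> 42 -> 50
  43 -> 47 -> 47 -> 55
  -20 -> -16 -> 16 -> 24
  probe: 40 -> 44 -> 44 -> 52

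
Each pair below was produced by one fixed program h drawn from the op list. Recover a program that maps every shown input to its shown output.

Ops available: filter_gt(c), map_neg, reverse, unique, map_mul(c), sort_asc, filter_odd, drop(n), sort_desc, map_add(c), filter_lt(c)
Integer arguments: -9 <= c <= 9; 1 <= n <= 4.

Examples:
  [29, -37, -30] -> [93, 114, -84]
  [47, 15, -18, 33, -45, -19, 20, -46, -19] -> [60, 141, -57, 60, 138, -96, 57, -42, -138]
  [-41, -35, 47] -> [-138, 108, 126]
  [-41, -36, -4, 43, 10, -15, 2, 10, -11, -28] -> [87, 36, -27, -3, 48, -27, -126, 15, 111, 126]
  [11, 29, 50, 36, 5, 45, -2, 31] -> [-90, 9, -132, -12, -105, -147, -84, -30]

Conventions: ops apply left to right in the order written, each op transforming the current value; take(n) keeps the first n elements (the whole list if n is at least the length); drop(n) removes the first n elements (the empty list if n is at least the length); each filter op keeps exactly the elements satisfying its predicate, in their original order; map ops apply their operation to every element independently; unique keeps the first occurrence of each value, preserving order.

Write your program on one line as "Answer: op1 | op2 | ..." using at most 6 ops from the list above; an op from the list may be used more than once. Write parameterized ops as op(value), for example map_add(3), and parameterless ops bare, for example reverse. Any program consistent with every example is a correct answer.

map_add(-1) | map_neg | reverse | map_mul(-3) | map_neg

Check, running the answer program on each example:
  [29, -37, -30] -> [28, -38, -31] -> [-28, 38, 31] -> [31, 38, -28] -> [-93, -114, 84] -> [93, 114, -84]
  [47, 15, -18, 33, -45, -19, 20, -46, -19] -> [46, 14, -19, 32, -46, -20, 19, -47, -20] -> [-46, -14, 19, -32, 46, 20, -19, 47, 20] -> [20, 47, -19, 20, 46, -32, 19, -14, -46] -> [-60, -141, 57, -60, -138, 96, -57, 42, 138] -> [60, 141, -57, 60, 138, -96, 57, -42, -138]
  [-41, -35, 47] -> [-42, -36, 46] -> [42, 36, -46] -> [-46, 36, 42] -> [138, -108, -126] -> [-138, 108, 126]
  [-41, -36, -4, 43, 10, -15, 2, 10, -11, -28] -> [-42, -37, -5, 42, 9, -16, 1, 9, -12, -29] -> [42, 37, 5, -42, -9, 16, -1, -9, 12, 29] -> [29, 12, -9, -1, 16, -9, -42, 5, 37, 42] -> [-87, -36, 27, 3, -48, 27, 126, -15, -111, -126] -> [87, 36, -27, -3, 48, -27, -126, 15, 111, 126]
  [11, 29, 50, 36, 5, 45, -2, 31] -> [10, 28, 49, 35, 4, 44, -3, 30] -> [-10, -28, -49, -35, -4, -44, 3, -30] -> [-30, 3, -44, -4, -35, -49, -28, -10] -> [90, -9, 132, 12, 105, 147, 84, 30] -> [-90, 9, -132, -12, -105, -147, -84, -30]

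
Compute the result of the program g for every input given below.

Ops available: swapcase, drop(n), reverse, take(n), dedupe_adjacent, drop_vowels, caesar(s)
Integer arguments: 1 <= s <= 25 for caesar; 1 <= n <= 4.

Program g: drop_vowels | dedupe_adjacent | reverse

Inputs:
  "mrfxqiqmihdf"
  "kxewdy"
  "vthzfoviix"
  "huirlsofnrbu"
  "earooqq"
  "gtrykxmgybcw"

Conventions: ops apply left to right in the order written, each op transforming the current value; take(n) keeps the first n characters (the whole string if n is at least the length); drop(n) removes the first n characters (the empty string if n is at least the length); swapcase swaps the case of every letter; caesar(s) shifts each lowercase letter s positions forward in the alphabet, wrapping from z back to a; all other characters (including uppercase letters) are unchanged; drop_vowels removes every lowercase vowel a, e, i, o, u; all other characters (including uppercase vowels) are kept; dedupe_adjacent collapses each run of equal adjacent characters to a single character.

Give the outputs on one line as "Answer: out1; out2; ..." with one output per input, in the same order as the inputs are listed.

"fdhmqxfrm"; "ydwxk"; "xvfzhtv"; "brnfslrh"; "qr"; "wcbygmxkyrtg"

Execution, op by op:
  "mrfxqiqmihdf" -> "mrfxqqmhdf" -> "mrfxqmhdf" -> "fdhmqxfrm"
  "kxewdy" -> "kxwdy" -> "kxwdy" -> "ydwxk"
  "vthzfoviix" -> "vthzfvx" -> "vthzfvx" -> "xvfzhtv"
  "huirlsofnrbu" -> "hrlsfnrb" -> "hrlsfnrb" -> "brnfslrh"
  "earooqq" -> "rqq" -> "rq" -> "qr"
  "gtrykxmgybcw" -> "gtrykxmgybcw" -> "gtrykxmgybcw" -> "wcbygmxkyrtg"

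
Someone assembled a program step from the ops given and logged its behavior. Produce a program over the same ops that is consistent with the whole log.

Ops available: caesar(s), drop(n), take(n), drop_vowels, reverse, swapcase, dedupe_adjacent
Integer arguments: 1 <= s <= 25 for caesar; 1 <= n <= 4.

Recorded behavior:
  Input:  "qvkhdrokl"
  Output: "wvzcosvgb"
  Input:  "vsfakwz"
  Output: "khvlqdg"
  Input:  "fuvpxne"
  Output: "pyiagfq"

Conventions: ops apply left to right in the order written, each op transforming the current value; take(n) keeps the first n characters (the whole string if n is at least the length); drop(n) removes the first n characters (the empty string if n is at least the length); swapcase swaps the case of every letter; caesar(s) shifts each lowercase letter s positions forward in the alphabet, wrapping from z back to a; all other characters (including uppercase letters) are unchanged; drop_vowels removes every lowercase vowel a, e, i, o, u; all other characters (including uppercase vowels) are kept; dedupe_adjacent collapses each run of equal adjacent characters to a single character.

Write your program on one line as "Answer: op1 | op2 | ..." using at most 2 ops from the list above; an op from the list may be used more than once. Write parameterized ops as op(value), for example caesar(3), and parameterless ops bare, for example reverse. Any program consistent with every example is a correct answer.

caesar(11) | reverse

Check, running the answer program on each example:
  "qvkhdrokl" -> "bgvsoczvw" -> "wvzcosvgb"
  "vsfakwz" -> "gdqlvhk" -> "khvlqdg"
  "fuvpxne" -> "qfgaiyp" -> "pyiagfq"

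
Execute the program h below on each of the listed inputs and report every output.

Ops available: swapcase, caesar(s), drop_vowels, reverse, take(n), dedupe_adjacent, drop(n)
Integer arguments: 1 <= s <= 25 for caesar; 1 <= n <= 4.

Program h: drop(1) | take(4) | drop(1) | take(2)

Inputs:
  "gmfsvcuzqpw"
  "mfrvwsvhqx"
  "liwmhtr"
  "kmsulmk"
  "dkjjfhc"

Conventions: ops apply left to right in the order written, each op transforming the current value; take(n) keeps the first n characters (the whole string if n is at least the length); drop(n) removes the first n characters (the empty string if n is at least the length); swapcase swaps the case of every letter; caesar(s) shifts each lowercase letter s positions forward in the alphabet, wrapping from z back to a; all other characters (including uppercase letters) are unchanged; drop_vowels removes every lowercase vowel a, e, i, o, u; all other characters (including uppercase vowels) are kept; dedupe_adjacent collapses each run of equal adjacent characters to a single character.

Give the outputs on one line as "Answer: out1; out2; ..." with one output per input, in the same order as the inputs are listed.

Execution, op by op:
  "gmfsvcuzqpw" -> "mfsvcuzqpw" -> "mfsv" -> "fsv" -> "fs"
  "mfrvwsvhqx" -> "frvwsvhqx" -> "frvw" -> "rvw" -> "rv"
  "liwmhtr" -> "iwmhtr" -> "iwmh" -> "wmh" -> "wm"
  "kmsulmk" -> "msulmk" -> "msul" -> "sul" -> "su"
  "dkjjfhc" -> "kjjfhc" -> "kjjf" -> "jjf" -> "jj"

"fs"; "rv"; "wm"; "su"; "jj"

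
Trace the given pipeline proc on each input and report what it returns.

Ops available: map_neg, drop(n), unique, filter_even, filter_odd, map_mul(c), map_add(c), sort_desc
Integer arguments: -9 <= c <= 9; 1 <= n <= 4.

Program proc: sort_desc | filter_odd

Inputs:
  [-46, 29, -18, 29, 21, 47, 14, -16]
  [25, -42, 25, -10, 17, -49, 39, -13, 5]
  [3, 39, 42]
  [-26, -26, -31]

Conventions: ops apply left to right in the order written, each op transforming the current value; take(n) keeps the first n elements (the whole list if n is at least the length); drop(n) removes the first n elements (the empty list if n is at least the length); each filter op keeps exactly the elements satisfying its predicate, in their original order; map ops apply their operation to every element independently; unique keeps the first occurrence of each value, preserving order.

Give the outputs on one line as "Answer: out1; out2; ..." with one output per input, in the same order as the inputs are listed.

Execution, op by op:
  [-46, 29, -18, 29, 21, 47, 14, -16] -> [47, 29, 29, 21, 14, -16, -18, -46] -> [47, 29, 29, 21]
  [25, -42, 25, -10, 17, -49, 39, -13, 5] -> [39, 25, 25, 17, 5, -10, -13, -42, -49] -> [39, 25, 25, 17, 5, -13, -49]
  [3, 39, 42] -> [42, 39, 3] -> [39, 3]
  [-26, -26, -31] -> [-26, -26, -31] -> [-31]

[47, 29, 29, 21]; [39, 25, 25, 17, 5, -13, -49]; [39, 3]; [-31]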